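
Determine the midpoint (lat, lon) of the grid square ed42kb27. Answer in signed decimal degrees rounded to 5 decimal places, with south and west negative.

Field E=4, D=3: +4·20° lon, +3·10° lat → SW at lon -100°, lat -60°.
Square 4, 2: +4·2° lon, +2·1° lat → SW at lon -92°, lat -58°.
Subsquare k=10, b=1: +10·0.0833333° lon, +1·0.0416667° lat → SW at lon -91.1667°, lat -57.9583°.
Extended square 2, 7: +2·0.00833333° lon, +7·0.00416667° lat → SW at lon -91.15°, lat -57.9292°.
Cell spans 0.00833333° lon × 0.00416667° lat. Centre is SW corner plus half of each.
latitude -57.92708, longitude -91.14583.

-57.92708, -91.14583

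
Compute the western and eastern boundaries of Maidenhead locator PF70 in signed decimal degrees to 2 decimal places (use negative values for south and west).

134.00, 136.00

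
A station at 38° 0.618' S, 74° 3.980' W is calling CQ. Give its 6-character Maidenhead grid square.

Add 180° to longitude and 90° to latitude: 105.9337, 51.9897.
Field: 105.9337/20 → 5 → F, 51.9897/10 → 5 → F; chars FF.
Square: 5.9337/2 → 2, 1.9897/1 → 1; chars 21.
Subsquare: 1.9337/0.0833333 → 23 → x, 0.9897/0.0416667 → 23 → x; chars xx.

FF21xx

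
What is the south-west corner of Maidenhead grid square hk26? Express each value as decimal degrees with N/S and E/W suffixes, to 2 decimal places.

16.00° N, 36.00° W

Field H=7, K=10: +7·20° lon, +10·10° lat → SW at lon -40°, lat 10°.
Square 2, 6: +2·2° lon, +6·1° lat → SW at lon -36°, lat 16°.
latitude 16.00° N, longitude 36.00° W.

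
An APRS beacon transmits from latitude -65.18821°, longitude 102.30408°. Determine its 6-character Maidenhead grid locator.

Shift to the Maidenhead origin (180°W, 90°S): lon 282.3041, lat 24.8118.
Field: lon ⌊282.3041/20⌋ = 14 → O; lat ⌊24.8118/10⌋ = 2 → C.
Square: lon ⌊2.3041/2⌋ = 1; lat ⌊4.8118/1⌋ = 4.
Subsquare: lon ⌊0.3041/0.0833333⌋ = 3 → d; lat ⌊0.8118/0.0416667⌋ = 19 → t.

OC14dt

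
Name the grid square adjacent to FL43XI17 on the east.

FL43xi27

Longitude extended square 1; +1 → 2.
The latitude characters are unchanged.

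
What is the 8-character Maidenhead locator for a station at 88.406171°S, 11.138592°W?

Offset from 180°W / 90°S: lon 168.86141°, lat 1.59383°.
Field: lon ⌊168.86141/20⌋ = 8 → I; lat ⌊1.59383/10⌋ = 0 → A.
Square: lon ⌊8.86141/2⌋ = 4; lat ⌊1.59383/1⌋ = 1.
Subsquare: lon ⌊0.86141/0.0833333⌋ = 10 → k; lat ⌊0.59383/0.0416667⌋ = 14 → o.
Extended square: lon ⌊0.02807/0.00833333⌋ = 3; lat ⌊0.01050/0.00416667⌋ = 2.

IA41ko32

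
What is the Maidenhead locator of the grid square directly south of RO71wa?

RO70wx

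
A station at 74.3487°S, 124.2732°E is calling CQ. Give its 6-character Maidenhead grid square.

PB25dp

Shift to the Maidenhead origin (180°W, 90°S): lon 304.2732, lat 15.6513.
Field: lon ⌊304.2732/20⌋ = 15 → P; lat ⌊15.6513/10⌋ = 1 → B.
Square: lon ⌊4.2732/2⌋ = 2; lat ⌊5.6513/1⌋ = 5.
Subsquare: lon ⌊0.2732/0.0833333⌋ = 3 → d; lat ⌊0.6513/0.0416667⌋ = 15 → p.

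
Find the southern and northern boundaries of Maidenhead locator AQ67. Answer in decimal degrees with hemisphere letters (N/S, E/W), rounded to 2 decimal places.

Field A=0, Q=16: +0·20° lon, +16·10° lat → SW at lon -180°, lat 70°.
Square 6, 7: +6·2° lon, +7·1° lat → SW at lon -168°, lat 77°.
Cell spans 2° lon × 1° lat.
south 77.00° N, north 78.00° N.

77.00° N, 78.00° N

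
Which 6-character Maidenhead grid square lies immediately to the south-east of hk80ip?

HK80jo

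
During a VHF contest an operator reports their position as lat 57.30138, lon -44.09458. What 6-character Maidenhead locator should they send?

Offset from 180°W / 90°S: lon 135.9054°, lat 147.3014°.
Field: 135.9054/20 → 6 → G, 147.3014/10 → 14 → O; chars GO.
Square: 15.9054/2 → 7, 7.3014/1 → 7; chars 77.
Subsquare: 1.9054/0.0833333 → 22 → w, 0.3014/0.0416667 → 7 → h; chars wh.

GO77wh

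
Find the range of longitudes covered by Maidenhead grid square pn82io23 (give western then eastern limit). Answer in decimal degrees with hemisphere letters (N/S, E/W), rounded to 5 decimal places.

136.68333° E, 136.69167° E

Field P=15, N=13: +15·20° lon, +13·10° lat → SW at lon 120°, lat 40°.
Square 8, 2: +8·2° lon, +2·1° lat → SW at lon 136°, lat 42°.
Subsquare i=8, o=14: +8·0.0833333° lon, +14·0.0416667° lat → SW at lon 136.667°, lat 42.5833°.
Extended square 2, 3: +2·0.00833333° lon, +3·0.00416667° lat → SW at lon 136.683°, lat 42.5958°.
Cell spans 0.00833333° lon × 0.00416667° lat.
west 136.68333° E, east 136.69167° E.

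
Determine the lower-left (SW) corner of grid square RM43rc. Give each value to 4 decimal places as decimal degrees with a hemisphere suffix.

33.0833° N, 169.4167° E

Field R=17, M=12: +17·20° lon, +12·10° lat → SW at lon 160°, lat 30°.
Square 4, 3: +4·2° lon, +3·1° lat → SW at lon 168°, lat 33°.
Subsquare r=17, c=2: +17·0.0833333° lon, +2·0.0416667° lat → SW at lon 169.417°, lat 33.0833°.
latitude 33.0833° N, longitude 169.4167° E.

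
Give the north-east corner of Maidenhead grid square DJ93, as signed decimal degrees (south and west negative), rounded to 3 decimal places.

Field D=3, J=9: +3·20° lon, +9·10° lat → SW at lon -120°, lat 0°.
Square 9, 3: +9·2° lon, +3·1° lat → SW at lon -102°, lat 3°.
Cell spans 2° lon × 1° lat. NE corner is SW corner plus one full cell.
latitude 4.000, longitude -100.000.

4.000, -100.000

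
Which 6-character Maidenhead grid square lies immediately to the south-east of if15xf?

Longitude subsquare x = 23; +1 → 24, wraps to 0 = a, carry into square.
Longitude square 1; +1 → 2.
Latitude subsquare f = 5; −1 → 4 = e.

IF25ae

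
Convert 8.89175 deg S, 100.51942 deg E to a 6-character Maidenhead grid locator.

OI01gc

Add 180° to longitude and 90° to latitude: 280.5194, 81.1082.
Field: lon ⌊280.5194/20⌋ = 14 → O; lat ⌊81.1082/10⌋ = 8 → I.
Square: lon ⌊0.5194/2⌋ = 0; lat ⌊1.1082/1⌋ = 1.
Subsquare: lon ⌊0.5194/0.0833333⌋ = 6 → g; lat ⌊0.1082/0.0416667⌋ = 2 → c.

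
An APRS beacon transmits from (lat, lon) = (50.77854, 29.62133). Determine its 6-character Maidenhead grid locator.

Offset from 180°W / 90°S: lon 209.6213°, lat 140.7785°.
Field: lon ⌊209.6213/20⌋ = 10 → K; lat ⌊140.7785/10⌋ = 14 → O.
Square: lon ⌊9.6213/2⌋ = 4; lat ⌊0.7785/1⌋ = 0.
Subsquare: lon ⌊1.6213/0.0833333⌋ = 19 → t; lat ⌊0.7785/0.0416667⌋ = 18 → s.

KO40ts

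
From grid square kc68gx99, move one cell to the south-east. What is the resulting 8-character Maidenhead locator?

Longitude extended square 9; +1 → 10, wraps to 0, carry into subsquare.
Longitude subsquare g = 6; +1 → 7 = h.
Latitude extended square 9; −1 → 8.

KC68hx08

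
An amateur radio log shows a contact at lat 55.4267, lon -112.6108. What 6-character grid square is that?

DO35qk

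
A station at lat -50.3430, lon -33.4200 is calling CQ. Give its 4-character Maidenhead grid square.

HD39

Shift to the Maidenhead origin (180°W, 90°S): lon 146.58, lat 39.66.
Field: lon ⌊146.58/20⌋ = 7 → H; lat ⌊39.66/10⌋ = 3 → D.
Square: lon ⌊6.58/2⌋ = 3; lat ⌊9.66/1⌋ = 9.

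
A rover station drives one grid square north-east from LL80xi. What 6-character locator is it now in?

Longitude subsquare x = 23; +1 → 24, wraps to 0 = a, carry into square.
Longitude square 8; +1 → 9.
Latitude subsquare i = 8; +1 → 9 = j.

LL90aj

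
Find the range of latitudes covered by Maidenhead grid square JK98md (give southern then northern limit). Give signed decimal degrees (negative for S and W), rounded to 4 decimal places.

18.1250, 18.1667

Field J=9, K=10: +9·20° lon, +10·10° lat → SW at lon 0°, lat 10°.
Square 9, 8: +9·2° lon, +8·1° lat → SW at lon 18°, lat 18°.
Subsquare m=12, d=3: +12·0.0833333° lon, +3·0.0416667° lat → SW at lon 19°, lat 18.125°.
Cell spans 0.0833333° lon × 0.0416667° lat.
south 18.1250, north 18.1667.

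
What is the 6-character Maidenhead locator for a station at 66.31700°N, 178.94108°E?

RP96lh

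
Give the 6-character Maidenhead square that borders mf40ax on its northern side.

MF41aa

Latitude subsquare x = 23; +1 → 24, wraps to 0 = a, carry into square.
Latitude square 0; +1 → 1.
The longitude characters are unchanged.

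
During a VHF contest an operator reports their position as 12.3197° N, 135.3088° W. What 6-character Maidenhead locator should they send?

Shift to the Maidenhead origin (180°W, 90°S): lon 44.6912, lat 102.3197.
Field (20°×10°, letters A–R): lon ⌊44.6912/20⌋ = 2 → C; lat ⌊102.3197/10⌋ = 10 → K.
Square (2°×1°, digits 0–9): lon ⌊4.6912/2⌋ = 2; lat ⌊2.3197/1⌋ = 2.
Subsquare (5′×2.5′, letters a–x): lon ⌊0.6912/0.0833333⌋ = 8 → i; lat ⌊0.3197/0.0416667⌋ = 7 → h.

CK22ih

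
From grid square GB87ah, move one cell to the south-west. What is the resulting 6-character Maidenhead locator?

GB77xg

Longitude subsquare a = 0; −1 → -1, wraps to 23 = x, carry into square.
Longitude square 8; −1 → 7.
Latitude subsquare h = 7; −1 → 6 = g.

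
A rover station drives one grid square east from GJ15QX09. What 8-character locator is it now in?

Longitude extended square 0; +1 → 1.
The latitude characters are unchanged.

GJ15qx19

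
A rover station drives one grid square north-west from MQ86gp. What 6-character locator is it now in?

MQ86fq

Longitude subsquare g = 6; −1 → 5 = f.
Latitude subsquare p = 15; +1 → 16 = q.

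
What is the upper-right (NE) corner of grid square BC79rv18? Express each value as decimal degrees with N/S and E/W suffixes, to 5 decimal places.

Field B=1, C=2: +1·20° lon, +2·10° lat → SW at lon -160°, lat -70°.
Square 7, 9: +7·2° lon, +9·1° lat → SW at lon -146°, lat -61°.
Subsquare r=17, v=21: +17·0.0833333° lon, +21·0.0416667° lat → SW at lon -144.583°, lat -60.125°.
Extended square 1, 8: +1·0.00833333° lon, +8·0.00416667° lat → SW at lon -144.575°, lat -60.0917°.
Cell spans 0.00833333° lon × 0.00416667° lat. NE corner is SW corner plus one full cell.
latitude 60.08750° S, longitude 144.56667° W.

60.08750° S, 144.56667° W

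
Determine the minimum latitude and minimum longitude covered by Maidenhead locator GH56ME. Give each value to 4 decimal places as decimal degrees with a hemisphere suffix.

Field G=6, H=7: +6·20° lon, +7·10° lat → SW at lon -60°, lat -20°.
Square 5, 6: +5·2° lon, +6·1° lat → SW at lon -50°, lat -14°.
Subsquare m=12, e=4: +12·0.0833333° lon, +4·0.0416667° lat → SW at lon -49°, lat -13.8333°.
latitude 13.8333° S, longitude 49.0000° W.

13.8333° S, 49.0000° W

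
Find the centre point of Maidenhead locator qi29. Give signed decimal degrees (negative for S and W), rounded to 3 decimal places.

-0.500, 145.000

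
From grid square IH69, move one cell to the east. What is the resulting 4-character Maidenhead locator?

IH79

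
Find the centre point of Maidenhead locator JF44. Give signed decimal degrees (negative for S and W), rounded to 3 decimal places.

-35.500, 9.000

Field J=9, F=5: +9·20° lon, +5·10° lat → SW at lon 0°, lat -40°.
Square 4, 4: +4·2° lon, +4·1° lat → SW at lon 8°, lat -36°.
Cell spans 2° lon × 1° lat. Centre is SW corner plus half of each.
latitude -35.500, longitude 9.000.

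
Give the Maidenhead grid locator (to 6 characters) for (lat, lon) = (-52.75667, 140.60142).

QD07hf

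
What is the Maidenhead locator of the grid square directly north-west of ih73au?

Longitude subsquare a = 0; −1 → -1, wraps to 23 = x, carry into square.
Longitude square 7; −1 → 6.
Latitude subsquare u = 20; +1 → 21 = v.

IH63xv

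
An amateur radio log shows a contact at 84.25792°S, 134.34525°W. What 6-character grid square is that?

CA25tr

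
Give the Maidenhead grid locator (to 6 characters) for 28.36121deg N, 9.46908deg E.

JL48ri

Offset from 180°W / 90°S: lon 189.4691°, lat 118.3612°.
Field: lon ⌊189.4691/20⌋ = 9 → J; lat ⌊118.3612/10⌋ = 11 → L.
Square: lon ⌊9.4691/2⌋ = 4; lat ⌊8.3612/1⌋ = 8.
Subsquare: lon ⌊1.4691/0.0833333⌋ = 17 → r; lat ⌊0.3612/0.0416667⌋ = 8 → i.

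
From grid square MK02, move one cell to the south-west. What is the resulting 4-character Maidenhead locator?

Longitude square 0; −1 → -1, wraps to 9, carry into field.
Longitude field M = 12; −1 → 11 = L.
Latitude square 2; −1 → 1.

LK91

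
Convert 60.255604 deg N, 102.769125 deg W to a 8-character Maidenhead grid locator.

Shift to the Maidenhead origin (180°W, 90°S): lon 77.23087, lat 150.25560.
Field (20°×10°, letters A–R): 77.23087/20 → 3 → D, 150.25560/10 → 15 → P; chars DP.
Square (2°×1°, digits 0–9): 17.23087/2 → 8, 0.25560/1 → 0; chars 80.
Subsquare (5′×2.5′, letters a–x): 1.23087/0.0833333 → 14 → o, 0.25560/0.0416667 → 6 → g; chars og.
Extended square (30″×15″, digits 0–9): 0.06421/0.00833333 → 7, 0.00560/0.00416667 → 1; chars 71.

DP80og71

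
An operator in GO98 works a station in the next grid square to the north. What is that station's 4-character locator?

GO99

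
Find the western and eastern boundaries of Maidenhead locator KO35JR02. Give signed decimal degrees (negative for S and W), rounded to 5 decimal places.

Field K=10, O=14: +10·20° lon, +14·10° lat → SW at lon 20°, lat 50°.
Square 3, 5: +3·2° lon, +5·1° lat → SW at lon 26°, lat 55°.
Subsquare j=9, r=17: +9·0.0833333° lon, +17·0.0416667° lat → SW at lon 26.75°, lat 55.7083°.
Extended square 0, 2: +0·0.00833333° lon, +2·0.00416667° lat → SW at lon 26.75°, lat 55.7167°.
Cell spans 0.00833333° lon × 0.00416667° lat.
west 26.75000, east 26.75833.

26.75000, 26.75833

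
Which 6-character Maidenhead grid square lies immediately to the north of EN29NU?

EN29nv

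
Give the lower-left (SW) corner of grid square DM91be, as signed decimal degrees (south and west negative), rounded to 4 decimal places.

Field D=3, M=12: +3·20° lon, +12·10° lat → SW at lon -120°, lat 30°.
Square 9, 1: +9·2° lon, +1·1° lat → SW at lon -102°, lat 31°.
Subsquare b=1, e=4: +1·0.0833333° lon, +4·0.0416667° lat → SW at lon -101.917°, lat 31.1667°.
latitude 31.1667, longitude -101.9167.

31.1667, -101.9167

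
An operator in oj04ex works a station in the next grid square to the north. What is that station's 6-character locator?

OJ05ea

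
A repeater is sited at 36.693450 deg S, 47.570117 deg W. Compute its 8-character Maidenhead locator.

Add 180° to longitude and 90° to latitude: 132.42988, 53.30655.
Field: 132.42988/20 → 6 → G, 53.30655/10 → 5 → F; chars GF.
Square: 12.42988/2 → 6, 3.30655/1 → 3; chars 63.
Subsquare: 0.42988/0.0833333 → 5 → f, 0.30655/0.0416667 → 7 → h; chars fh.
Extended square: 0.01322/0.00833333 → 1, 0.01488/0.00416667 → 3; chars 13.

GF63fh13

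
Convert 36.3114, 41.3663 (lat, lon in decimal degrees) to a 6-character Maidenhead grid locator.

LM06qh

Add 180° to longitude and 90° to latitude: 221.3663, 126.3114.
Field: 221.3663/20 → 11 → L, 126.3114/10 → 12 → M; chars LM.
Square: 1.3663/2 → 0, 6.3114/1 → 6; chars 06.
Subsquare: 1.3663/0.0833333 → 16 → q, 0.3114/0.0416667 → 7 → h; chars qh.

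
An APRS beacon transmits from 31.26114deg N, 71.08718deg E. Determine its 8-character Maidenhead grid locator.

Offset from 180°W / 90°S: lon 251.08718°, lat 121.26114°.
Field: lon ⌊251.08718/20⌋ = 12 → M; lat ⌊121.26114/10⌋ = 12 → M.
Square: lon ⌊11.08718/2⌋ = 5; lat ⌊1.26114/1⌋ = 1.
Subsquare: lon ⌊1.08718/0.0833333⌋ = 13 → n; lat ⌊0.26114/0.0416667⌋ = 6 → g.
Extended square: lon ⌊0.00385/0.00833333⌋ = 0; lat ⌊0.01114/0.00416667⌋ = 2.

MM51ng02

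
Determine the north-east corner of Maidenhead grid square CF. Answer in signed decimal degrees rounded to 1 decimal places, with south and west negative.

-30.0, -120.0

Field C=2, F=5: +2·20° lon, +5·10° lat → SW at lon -140°, lat -40°.
Cell spans 20° lon × 10° lat. NE corner is SW corner plus one full cell.
latitude -30.0, longitude -120.0.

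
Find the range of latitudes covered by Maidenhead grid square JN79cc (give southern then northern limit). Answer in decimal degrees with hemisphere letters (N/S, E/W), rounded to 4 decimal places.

49.0833° N, 49.1250° N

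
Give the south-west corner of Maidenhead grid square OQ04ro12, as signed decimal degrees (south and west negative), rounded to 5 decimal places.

Field O=14, Q=16: +14·20° lon, +16·10° lat → SW at lon 100°, lat 70°.
Square 0, 4: +0·2° lon, +4·1° lat → SW at lon 100°, lat 74°.
Subsquare r=17, o=14: +17·0.0833333° lon, +14·0.0416667° lat → SW at lon 101.417°, lat 74.5833°.
Extended square 1, 2: +1·0.00833333° lon, +2·0.00416667° lat → SW at lon 101.425°, lat 74.5917°.
latitude 74.59167, longitude 101.42500.

74.59167, 101.42500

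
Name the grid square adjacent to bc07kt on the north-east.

Longitude subsquare k = 10; +1 → 11 = l.
Latitude subsquare t = 19; +1 → 20 = u.

BC07lu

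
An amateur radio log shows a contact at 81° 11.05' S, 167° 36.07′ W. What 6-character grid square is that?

AA68et

Shift to the Maidenhead origin (180°W, 90°S): lon 12.3988, lat 8.8158.
Field (20°×10°, letters A–R): lon ⌊12.3988/20⌋ = 0 → A; lat ⌊8.8158/10⌋ = 0 → A.
Square (2°×1°, digits 0–9): lon ⌊12.3988/2⌋ = 6; lat ⌊8.8158/1⌋ = 8.
Subsquare (5′×2.5′, letters a–x): lon ⌊0.3988/0.0833333⌋ = 4 → e; lat ⌊0.8158/0.0416667⌋ = 19 → t.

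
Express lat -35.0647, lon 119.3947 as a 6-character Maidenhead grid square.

OF94qw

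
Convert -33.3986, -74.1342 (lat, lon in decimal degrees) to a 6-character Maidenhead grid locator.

FF26wo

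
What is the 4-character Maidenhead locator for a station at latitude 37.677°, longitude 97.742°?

NM87

Shift to the Maidenhead origin (180°W, 90°S): lon 277.74, lat 127.68.
Field (20°×10°, letters A–R): 277.74/20 → 13 → N, 127.68/10 → 12 → M; chars NM.
Square (2°×1°, digits 0–9): 17.74/2 → 8, 7.68/1 → 7; chars 87.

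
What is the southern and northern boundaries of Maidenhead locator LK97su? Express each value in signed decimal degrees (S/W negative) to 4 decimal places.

17.8333, 17.8750

Field L=11, K=10: +11·20° lon, +10·10° lat → SW at lon 40°, lat 10°.
Square 9, 7: +9·2° lon, +7·1° lat → SW at lon 58°, lat 17°.
Subsquare s=18, u=20: +18·0.0833333° lon, +20·0.0416667° lat → SW at lon 59.5°, lat 17.8333°.
Cell spans 0.0833333° lon × 0.0416667° lat.
south 17.8333, north 17.8750.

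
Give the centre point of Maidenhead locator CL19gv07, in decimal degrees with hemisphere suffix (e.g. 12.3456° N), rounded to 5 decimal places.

29.90625° N, 137.49583° W

Field C=2, L=11: +2·20° lon, +11·10° lat → SW at lon -140°, lat 20°.
Square 1, 9: +1·2° lon, +9·1° lat → SW at lon -138°, lat 29°.
Subsquare g=6, v=21: +6·0.0833333° lon, +21·0.0416667° lat → SW at lon -137.5°, lat 29.875°.
Extended square 0, 7: +0·0.00833333° lon, +7·0.00416667° lat → SW at lon -137.5°, lat 29.9042°.
Cell spans 0.00833333° lon × 0.00416667° lat. Centre is SW corner plus half of each.
latitude 29.90625° N, longitude 137.49583° W.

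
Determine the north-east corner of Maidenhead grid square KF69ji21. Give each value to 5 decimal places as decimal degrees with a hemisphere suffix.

30.65833° S, 32.77500° E

Field K=10, F=5: +10·20° lon, +5·10° lat → SW at lon 20°, lat -40°.
Square 6, 9: +6·2° lon, +9·1° lat → SW at lon 32°, lat -31°.
Subsquare j=9, i=8: +9·0.0833333° lon, +8·0.0416667° lat → SW at lon 32.75°, lat -30.6667°.
Extended square 2, 1: +2·0.00833333° lon, +1·0.00416667° lat → SW at lon 32.7667°, lat -30.6625°.
Cell spans 0.00833333° lon × 0.00416667° lat. NE corner is SW corner plus one full cell.
latitude 30.65833° S, longitude 32.77500° E.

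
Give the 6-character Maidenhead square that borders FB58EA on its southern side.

Latitude subsquare a = 0; −1 → -1, wraps to 23 = x, carry into square.
Latitude square 8; −1 → 7.
The longitude characters are unchanged.

FB57ex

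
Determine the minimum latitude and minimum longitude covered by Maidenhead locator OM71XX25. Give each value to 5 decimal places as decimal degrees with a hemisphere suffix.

31.97917° N, 115.93333° E

Field O=14, M=12: +14·20° lon, +12·10° lat → SW at lon 100°, lat 30°.
Square 7, 1: +7·2° lon, +1·1° lat → SW at lon 114°, lat 31°.
Subsquare x=23, x=23: +23·0.0833333° lon, +23·0.0416667° lat → SW at lon 115.917°, lat 31.9583°.
Extended square 2, 5: +2·0.00833333° lon, +5·0.00416667° lat → SW at lon 115.933°, lat 31.9792°.
latitude 31.97917° N, longitude 115.93333° E.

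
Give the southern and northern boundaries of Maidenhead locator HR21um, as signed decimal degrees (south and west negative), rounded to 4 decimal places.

81.5000, 81.5417

Field H=7, R=17: +7·20° lon, +17·10° lat → SW at lon -40°, lat 80°.
Square 2, 1: +2·2° lon, +1·1° lat → SW at lon -36°, lat 81°.
Subsquare u=20, m=12: +20·0.0833333° lon, +12·0.0416667° lat → SW at lon -34.3333°, lat 81.5°.
Cell spans 0.0833333° lon × 0.0416667° lat.
south 81.5000, north 81.5417.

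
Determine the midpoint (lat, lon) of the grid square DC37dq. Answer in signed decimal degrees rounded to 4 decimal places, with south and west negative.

Field D=3, C=2: +3·20° lon, +2·10° lat → SW at lon -120°, lat -70°.
Square 3, 7: +3·2° lon, +7·1° lat → SW at lon -114°, lat -63°.
Subsquare d=3, q=16: +3·0.0833333° lon, +16·0.0416667° lat → SW at lon -113.75°, lat -62.3333°.
Cell spans 0.0833333° lon × 0.0416667° lat. Centre is SW corner plus half of each.
latitude -62.3125, longitude -113.7083.

-62.3125, -113.7083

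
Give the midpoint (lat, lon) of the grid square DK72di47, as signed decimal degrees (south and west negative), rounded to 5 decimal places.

Field D=3, K=10: +3·20° lon, +10·10° lat → SW at lon -120°, lat 10°.
Square 7, 2: +7·2° lon, +2·1° lat → SW at lon -106°, lat 12°.
Subsquare d=3, i=8: +3·0.0833333° lon, +8·0.0416667° lat → SW at lon -105.75°, lat 12.3333°.
Extended square 4, 7: +4·0.00833333° lon, +7·0.00416667° lat → SW at lon -105.717°, lat 12.3625°.
Cell spans 0.00833333° lon × 0.00416667° lat. Centre is SW corner plus half of each.
latitude 12.36458, longitude -105.71250.

12.36458, -105.71250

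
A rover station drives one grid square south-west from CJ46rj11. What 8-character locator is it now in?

CJ46rj00

Longitude extended square 1; −1 → 0.
Latitude extended square 1; −1 → 0.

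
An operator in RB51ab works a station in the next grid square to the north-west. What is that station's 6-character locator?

RB41xc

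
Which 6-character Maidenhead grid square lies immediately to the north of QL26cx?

QL27ca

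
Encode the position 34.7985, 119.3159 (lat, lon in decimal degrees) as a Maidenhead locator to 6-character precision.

Offset from 180°W / 90°S: lon 299.3159°, lat 124.7985°.
Field: lon ⌊299.3159/20⌋ = 14 → O; lat ⌊124.7985/10⌋ = 12 → M.
Square: lon ⌊19.3159/2⌋ = 9; lat ⌊4.7985/1⌋ = 4.
Subsquare: lon ⌊1.3159/0.0833333⌋ = 15 → p; lat ⌊0.7985/0.0416667⌋ = 19 → t.

OM94pt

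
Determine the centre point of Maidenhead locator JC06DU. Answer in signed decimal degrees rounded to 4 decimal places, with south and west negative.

Field J=9, C=2: +9·20° lon, +2·10° lat → SW at lon 0°, lat -70°.
Square 0, 6: +0·2° lon, +6·1° lat → SW at lon 0°, lat -64°.
Subsquare d=3, u=20: +3·0.0833333° lon, +20·0.0416667° lat → SW at lon 0.25°, lat -63.1667°.
Cell spans 0.0833333° lon × 0.0416667° lat. Centre is SW corner plus half of each.
latitude -63.1458, longitude 0.2917.

-63.1458, 0.2917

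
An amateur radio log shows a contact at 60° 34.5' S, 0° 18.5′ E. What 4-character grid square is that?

JC09

Offset from 180°W / 90°S: lon 180.31°, lat 29.42°.
Field (20°×10°, letters A–R): lon ⌊180.31/20⌋ = 9 → J; lat ⌊29.42/10⌋ = 2 → C.
Square (2°×1°, digits 0–9): lon ⌊0.31/2⌋ = 0; lat ⌊9.42/1⌋ = 9.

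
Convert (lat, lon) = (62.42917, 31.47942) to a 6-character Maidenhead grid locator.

KP52rk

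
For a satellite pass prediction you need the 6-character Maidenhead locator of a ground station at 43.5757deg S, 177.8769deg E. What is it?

RE86wk

Add 180° to longitude and 90° to latitude: 357.8769, 46.4243.
Field (20°×10°, letters A–R): lon ⌊357.8769/20⌋ = 17 → R; lat ⌊46.4243/10⌋ = 4 → E.
Square (2°×1°, digits 0–9): lon ⌊17.8769/2⌋ = 8; lat ⌊6.4243/1⌋ = 6.
Subsquare (5′×2.5′, letters a–x): lon ⌊1.8769/0.0833333⌋ = 22 → w; lat ⌊0.4243/0.0416667⌋ = 10 → k.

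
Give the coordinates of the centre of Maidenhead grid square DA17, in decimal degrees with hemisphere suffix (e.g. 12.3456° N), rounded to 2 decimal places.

Field D=3, A=0: +3·20° lon, +0·10° lat → SW at lon -120°, lat -90°.
Square 1, 7: +1·2° lon, +7·1° lat → SW at lon -118°, lat -83°.
Cell spans 2° lon × 1° lat. Centre is SW corner plus half of each.
latitude 82.50° S, longitude 117.00° W.

82.50° S, 117.00° W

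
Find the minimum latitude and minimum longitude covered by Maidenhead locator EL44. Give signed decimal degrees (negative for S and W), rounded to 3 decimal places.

24.000, -92.000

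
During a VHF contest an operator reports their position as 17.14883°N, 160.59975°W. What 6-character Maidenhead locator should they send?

Shift to the Maidenhead origin (180°W, 90°S): lon 19.4002, lat 107.1488.
Field: lon ⌊19.4002/20⌋ = 0 → A; lat ⌊107.1488/10⌋ = 10 → K.
Square: lon ⌊19.4002/2⌋ = 9; lat ⌊7.1488/1⌋ = 7.
Subsquare: lon ⌊1.4002/0.0833333⌋ = 16 → q; lat ⌊0.1488/0.0416667⌋ = 3 → d.

AK97qd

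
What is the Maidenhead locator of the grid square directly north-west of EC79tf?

EC79sg

Longitude subsquare t = 19; −1 → 18 = s.
Latitude subsquare f = 5; +1 → 6 = g.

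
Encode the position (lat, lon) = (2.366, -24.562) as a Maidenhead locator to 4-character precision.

HJ72

Shift to the Maidenhead origin (180°W, 90°S): lon 155.44, lat 92.37.
Field: 155.44/20 → 7 → H, 92.37/10 → 9 → J; chars HJ.
Square: 15.44/2 → 7, 2.37/1 → 2; chars 72.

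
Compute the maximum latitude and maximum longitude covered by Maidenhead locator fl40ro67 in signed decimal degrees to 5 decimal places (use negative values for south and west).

Field F=5, L=11: +5·20° lon, +11·10° lat → SW at lon -80°, lat 20°.
Square 4, 0: +4·2° lon, +0·1° lat → SW at lon -72°, lat 20°.
Subsquare r=17, o=14: +17·0.0833333° lon, +14·0.0416667° lat → SW at lon -70.5833°, lat 20.5833°.
Extended square 6, 7: +6·0.00833333° lon, +7·0.00416667° lat → SW at lon -70.5333°, lat 20.6125°.
Cell spans 0.00833333° lon × 0.00416667° lat. NE corner is SW corner plus one full cell.
latitude 20.61667, longitude -70.52500.

20.61667, -70.52500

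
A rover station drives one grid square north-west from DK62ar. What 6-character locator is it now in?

Longitude subsquare a = 0; −1 → -1, wraps to 23 = x, carry into square.
Longitude square 6; −1 → 5.
Latitude subsquare r = 17; +1 → 18 = s.

DK52xs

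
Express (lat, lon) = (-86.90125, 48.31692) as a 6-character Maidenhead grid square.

Shift to the Maidenhead origin (180°W, 90°S): lon 228.3169, lat 3.0987.
Field: lon ⌊228.3169/20⌋ = 11 → L; lat ⌊3.0987/10⌋ = 0 → A.
Square: lon ⌊8.3169/2⌋ = 4; lat ⌊3.0987/1⌋ = 3.
Subsquare: lon ⌊0.3169/0.0833333⌋ = 3 → d; lat ⌊0.0987/0.0416667⌋ = 2 → c.

LA43dc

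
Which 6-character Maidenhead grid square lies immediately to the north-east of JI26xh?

JI36ai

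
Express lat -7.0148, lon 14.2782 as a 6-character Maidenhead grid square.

Add 180° to longitude and 90° to latitude: 194.2782, 82.9852.
Field (20°×10°, letters A–R): lon ⌊194.2782/20⌋ = 9 → J; lat ⌊82.9852/10⌋ = 8 → I.
Square (2°×1°, digits 0–9): lon ⌊14.2782/2⌋ = 7; lat ⌊2.9852/1⌋ = 2.
Subsquare (5′×2.5′, letters a–x): lon ⌊0.2782/0.0833333⌋ = 3 → d; lat ⌊0.9852/0.0416667⌋ = 23 → x.

JI72dx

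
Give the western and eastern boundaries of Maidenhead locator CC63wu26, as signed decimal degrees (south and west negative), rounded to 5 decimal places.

-126.15000, -126.14167

Field C=2, C=2: +2·20° lon, +2·10° lat → SW at lon -140°, lat -70°.
Square 6, 3: +6·2° lon, +3·1° lat → SW at lon -128°, lat -67°.
Subsquare w=22, u=20: +22·0.0833333° lon, +20·0.0416667° lat → SW at lon -126.167°, lat -66.1667°.
Extended square 2, 6: +2·0.00833333° lon, +6·0.00416667° lat → SW at lon -126.15°, lat -66.1417°.
Cell spans 0.00833333° lon × 0.00416667° lat.
west -126.15000, east -126.14167.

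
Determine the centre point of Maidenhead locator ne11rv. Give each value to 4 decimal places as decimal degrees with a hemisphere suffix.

48.1042° S, 83.4583° E

Field N=13, E=4: +13·20° lon, +4·10° lat → SW at lon 80°, lat -50°.
Square 1, 1: +1·2° lon, +1·1° lat → SW at lon 82°, lat -49°.
Subsquare r=17, v=21: +17·0.0833333° lon, +21·0.0416667° lat → SW at lon 83.4167°, lat -48.125°.
Cell spans 0.0833333° lon × 0.0416667° lat. Centre is SW corner plus half of each.
latitude 48.1042° S, longitude 83.4583° E.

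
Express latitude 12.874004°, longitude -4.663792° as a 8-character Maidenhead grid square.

Add 180° to longitude and 90° to latitude: 175.33621, 102.87400.
Field (20°×10°, letters A–R): lon ⌊175.33621/20⌋ = 8 → I; lat ⌊102.87400/10⌋ = 10 → K.
Square (2°×1°, digits 0–9): lon ⌊15.33621/2⌋ = 7; lat ⌊2.87400/1⌋ = 2.
Subsquare (5′×2.5′, letters a–x): lon ⌊1.33621/0.0833333⌋ = 16 → q; lat ⌊0.87400/0.0416667⌋ = 20 → u.
Extended square (30″×15″, digits 0–9): lon ⌊0.00287/0.00833333⌋ = 0; lat ⌊0.04067/0.00416667⌋ = 9.

IK72qu09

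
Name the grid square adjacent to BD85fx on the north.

Latitude subsquare x = 23; +1 → 24, wraps to 0 = a, carry into square.
Latitude square 5; +1 → 6.
The longitude characters are unchanged.

BD86fa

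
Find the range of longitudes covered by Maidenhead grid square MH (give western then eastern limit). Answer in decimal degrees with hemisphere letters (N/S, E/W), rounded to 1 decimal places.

Field M=12, H=7: +12·20° lon, +7·10° lat → SW at lon 60°, lat -20°.
Cell spans 20° lon × 10° lat.
west 60.0° E, east 80.0° E.

60.0° E, 80.0° E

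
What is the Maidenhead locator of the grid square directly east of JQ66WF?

JQ66xf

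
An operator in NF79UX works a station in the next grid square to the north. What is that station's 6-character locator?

NG70ua

Latitude subsquare x = 23; +1 → 24, wraps to 0 = a, carry into square.
Latitude square 9; +1 → 10, wraps to 0, carry into field.
Latitude field F = 5; +1 → 6 = G.
The longitude characters are unchanged.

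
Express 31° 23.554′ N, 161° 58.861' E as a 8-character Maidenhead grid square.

RM01xj74

Add 180° to longitude and 90° to latitude: 341.98102, 121.39257.
Field: lon ⌊341.98102/20⌋ = 17 → R; lat ⌊121.39257/10⌋ = 12 → M.
Square: lon ⌊1.98102/2⌋ = 0; lat ⌊1.39257/1⌋ = 1.
Subsquare: lon ⌊1.98102/0.0833333⌋ = 23 → x; lat ⌊0.39257/0.0416667⌋ = 9 → j.
Extended square: lon ⌊0.06435/0.00833333⌋ = 7; lat ⌊0.01757/0.00416667⌋ = 4.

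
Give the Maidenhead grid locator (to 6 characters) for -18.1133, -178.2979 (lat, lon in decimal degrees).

Offset from 180°W / 90°S: lon 1.7021°, lat 71.8867°.
Field (20°×10°, letters A–R): lon ⌊1.7021/20⌋ = 0 → A; lat ⌊71.8867/10⌋ = 7 → H.
Square (2°×1°, digits 0–9): lon ⌊1.7021/2⌋ = 0; lat ⌊1.8867/1⌋ = 1.
Subsquare (5′×2.5′, letters a–x): lon ⌊1.7021/0.0833333⌋ = 20 → u; lat ⌊0.8867/0.0416667⌋ = 21 → v.

AH01uv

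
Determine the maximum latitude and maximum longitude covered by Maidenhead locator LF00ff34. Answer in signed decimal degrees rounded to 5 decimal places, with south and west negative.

-39.77083, 40.45000

Field L=11, F=5: +11·20° lon, +5·10° lat → SW at lon 40°, lat -40°.
Square 0, 0: +0·2° lon, +0·1° lat → SW at lon 40°, lat -40°.
Subsquare f=5, f=5: +5·0.0833333° lon, +5·0.0416667° lat → SW at lon 40.4167°, lat -39.7917°.
Extended square 3, 4: +3·0.00833333° lon, +4·0.00416667° lat → SW at lon 40.4417°, lat -39.775°.
Cell spans 0.00833333° lon × 0.00416667° lat. NE corner is SW corner plus one full cell.
latitude -39.77083, longitude 40.45000.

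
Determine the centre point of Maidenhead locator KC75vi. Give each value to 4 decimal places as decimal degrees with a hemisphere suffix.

Field K=10, C=2: +10·20° lon, +2·10° lat → SW at lon 20°, lat -70°.
Square 7, 5: +7·2° lon, +5·1° lat → SW at lon 34°, lat -65°.
Subsquare v=21, i=8: +21·0.0833333° lon, +8·0.0416667° lat → SW at lon 35.75°, lat -64.6667°.
Cell spans 0.0833333° lon × 0.0416667° lat. Centre is SW corner plus half of each.
latitude 64.6458° S, longitude 35.7917° E.

64.6458° S, 35.7917° E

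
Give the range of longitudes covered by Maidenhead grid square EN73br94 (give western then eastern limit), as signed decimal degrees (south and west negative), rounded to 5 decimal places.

-85.84167, -85.83333

Field E=4, N=13: +4·20° lon, +13·10° lat → SW at lon -100°, lat 40°.
Square 7, 3: +7·2° lon, +3·1° lat → SW at lon -86°, lat 43°.
Subsquare b=1, r=17: +1·0.0833333° lon, +17·0.0416667° lat → SW at lon -85.9167°, lat 43.7083°.
Extended square 9, 4: +9·0.00833333° lon, +4·0.00416667° lat → SW at lon -85.8417°, lat 43.725°.
Cell spans 0.00833333° lon × 0.00416667° lat.
west -85.84167, east -85.83333.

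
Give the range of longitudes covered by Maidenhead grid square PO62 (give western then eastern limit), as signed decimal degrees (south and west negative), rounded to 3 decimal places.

132.000, 134.000

Field P=15, O=14: +15·20° lon, +14·10° lat → SW at lon 120°, lat 50°.
Square 6, 2: +6·2° lon, +2·1° lat → SW at lon 132°, lat 52°.
Cell spans 2° lon × 1° lat.
west 132.000, east 134.000.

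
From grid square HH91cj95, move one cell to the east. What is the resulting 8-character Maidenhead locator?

HH91dj05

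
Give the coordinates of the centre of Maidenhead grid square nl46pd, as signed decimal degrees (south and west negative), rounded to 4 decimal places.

26.1458, 89.2917

Field N=13, L=11: +13·20° lon, +11·10° lat → SW at lon 80°, lat 20°.
Square 4, 6: +4·2° lon, +6·1° lat → SW at lon 88°, lat 26°.
Subsquare p=15, d=3: +15·0.0833333° lon, +3·0.0416667° lat → SW at lon 89.25°, lat 26.125°.
Cell spans 0.0833333° lon × 0.0416667° lat. Centre is SW corner plus half of each.
latitude 26.1458, longitude 89.2917.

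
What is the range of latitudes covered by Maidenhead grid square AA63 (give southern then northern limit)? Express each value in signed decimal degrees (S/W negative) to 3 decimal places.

-87.000, -86.000

Field A=0, A=0: +0·20° lon, +0·10° lat → SW at lon -180°, lat -90°.
Square 6, 3: +6·2° lon, +3·1° lat → SW at lon -168°, lat -87°.
Cell spans 2° lon × 1° lat.
south -87.000, north -86.000.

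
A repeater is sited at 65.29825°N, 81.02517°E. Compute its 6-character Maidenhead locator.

NP05mh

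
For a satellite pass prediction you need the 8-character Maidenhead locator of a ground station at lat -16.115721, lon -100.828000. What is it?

Offset from 180°W / 90°S: lon 79.17200°, lat 73.88428°.
Field: 79.17200/20 → 3 → D, 73.88428/10 → 7 → H; chars DH.
Square: 19.17200/2 → 9, 3.88428/1 → 3; chars 93.
Subsquare: 1.17200/0.0833333 → 14 → o, 0.88428/0.0416667 → 21 → v; chars ov.
Extended square: 0.00533/0.00833333 → 0, 0.00928/0.00416667 → 2; chars 02.

DH93ov02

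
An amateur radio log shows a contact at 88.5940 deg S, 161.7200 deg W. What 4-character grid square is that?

Offset from 180°W / 90°S: lon 18.28°, lat 1.41°.
Field: lon ⌊18.28/20⌋ = 0 → A; lat ⌊1.41/10⌋ = 0 → A.
Square: lon ⌊18.28/2⌋ = 9; lat ⌊1.41/1⌋ = 1.

AA91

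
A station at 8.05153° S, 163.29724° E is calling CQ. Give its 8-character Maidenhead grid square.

RI11pw57

Shift to the Maidenhead origin (180°W, 90°S): lon 343.29724, lat 81.94847.
Field (20°×10°, letters A–R): 343.29724/20 → 17 → R, 81.94847/10 → 8 → I; chars RI.
Square (2°×1°, digits 0–9): 3.29724/2 → 1, 1.94847/1 → 1; chars 11.
Subsquare (5′×2.5′, letters a–x): 1.29724/0.0833333 → 15 → p, 0.94847/0.0416667 → 22 → w; chars pw.
Extended square (30″×15″, digits 0–9): 0.04724/0.00833333 → 5, 0.03180/0.00416667 → 7; chars 57.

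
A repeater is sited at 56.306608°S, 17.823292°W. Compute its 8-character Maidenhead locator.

ID13cq16

Add 180° to longitude and 90° to latitude: 162.17671, 33.69339.
Field: lon ⌊162.17671/20⌋ = 8 → I; lat ⌊33.69339/10⌋ = 3 → D.
Square: lon ⌊2.17671/2⌋ = 1; lat ⌊3.69339/1⌋ = 3.
Subsquare: lon ⌊0.17671/0.0833333⌋ = 2 → c; lat ⌊0.69339/0.0416667⌋ = 16 → q.
Extended square: lon ⌊0.01004/0.00833333⌋ = 1; lat ⌊0.02673/0.00416667⌋ = 6.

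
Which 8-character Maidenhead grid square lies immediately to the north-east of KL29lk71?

Longitude extended square 7; +1 → 8.
Latitude extended square 1; +1 → 2.

KL29lk82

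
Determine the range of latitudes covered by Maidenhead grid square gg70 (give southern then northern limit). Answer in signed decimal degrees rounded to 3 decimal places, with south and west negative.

-30.000, -29.000

Field G=6, G=6: +6·20° lon, +6·10° lat → SW at lon -60°, lat -30°.
Square 7, 0: +7·2° lon, +0·1° lat → SW at lon -46°, lat -30°.
Cell spans 2° lon × 1° lat.
south -30.000, north -29.000.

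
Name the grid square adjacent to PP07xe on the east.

PP17ae

Longitude subsquare x = 23; +1 → 24, wraps to 0 = a, carry into square.
Longitude square 0; +1 → 1.
The latitude characters are unchanged.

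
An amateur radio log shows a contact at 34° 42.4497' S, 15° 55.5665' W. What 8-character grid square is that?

Add 180° to longitude and 90° to latitude: 164.07389, 55.29250.
Field (20°×10°, letters A–R): 164.07389/20 → 8 → I, 55.29250/10 → 5 → F; chars IF.
Square (2°×1°, digits 0–9): 4.07389/2 → 2, 5.29250/1 → 5; chars 25.
Subsquare (5′×2.5′, letters a–x): 0.07389/0.0833333 → 0 → a, 0.29250/0.0416667 → 7 → h; chars ah.
Extended square (30″×15″, digits 0–9): 0.07389/0.00833333 → 8, 0.00084/0.00416667 → 0; chars 80.

IF25ah80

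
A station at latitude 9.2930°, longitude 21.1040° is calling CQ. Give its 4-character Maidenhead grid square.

Add 180° to longitude and 90° to latitude: 201.10, 99.29.
Field: 201.10/20 → 10 → K, 99.29/10 → 9 → J; chars KJ.
Square: 1.10/2 → 0, 9.29/1 → 9; chars 09.

KJ09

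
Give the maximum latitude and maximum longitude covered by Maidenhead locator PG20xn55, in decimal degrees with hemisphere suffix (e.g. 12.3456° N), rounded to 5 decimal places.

29.43333° S, 125.96667° E

Field P=15, G=6: +15·20° lon, +6·10° lat → SW at lon 120°, lat -30°.
Square 2, 0: +2·2° lon, +0·1° lat → SW at lon 124°, lat -30°.
Subsquare x=23, n=13: +23·0.0833333° lon, +13·0.0416667° lat → SW at lon 125.917°, lat -29.4583°.
Extended square 5, 5: +5·0.00833333° lon, +5·0.00416667° lat → SW at lon 125.958°, lat -29.4375°.
Cell spans 0.00833333° lon × 0.00416667° lat. NE corner is SW corner plus one full cell.
latitude 29.43333° S, longitude 125.96667° E.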